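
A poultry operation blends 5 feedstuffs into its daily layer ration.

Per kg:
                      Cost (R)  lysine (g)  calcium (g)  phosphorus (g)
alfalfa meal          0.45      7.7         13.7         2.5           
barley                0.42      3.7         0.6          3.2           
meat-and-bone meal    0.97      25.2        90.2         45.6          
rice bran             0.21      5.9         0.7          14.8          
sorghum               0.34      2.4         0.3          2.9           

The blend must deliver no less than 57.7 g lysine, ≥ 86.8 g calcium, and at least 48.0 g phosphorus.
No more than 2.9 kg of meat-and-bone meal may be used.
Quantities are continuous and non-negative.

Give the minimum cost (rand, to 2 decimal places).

Let x1 = kg of alfalfa meal, x2 = kg of barley, x3 = kg of meat-and-bone meal, x4 = kg of rice bran, x5 = kg of sorghum.
Minimise 0.45x1 + 0.42x2 + 0.97x3 + 0.21x4 + 0.34x5 with:
  7.7x1 + 3.7x2 + 25.2x3 + 5.9x4 + 2.4x5 ≥ 57.7   (lysine)
  13.7x1 + 0.6x2 + 90.2x3 + 0.7x4 + 0.3x5 ≥ 86.8   (calcium)
  2.5x1 + 3.2x2 + 45.6x3 + 14.8x4 + 2.9x5 ≥ 48   (phosphorus)
  x3 ≤ 2.9
  x1, x2, x3, x4, x5 ≥ 0.
The optimal basis is {meat-and-bone meal, rice bran}; alfalfa meal, barley, sorghum drop out. The lysine and calcium requirements are met with equality.
Optimal quantities: meat-and-bone meal = 0.9168 kg, rice bran = 5.864 kg.
Total cost: 0.97·0.9168 + 0.21·5.864 = 2.1207.

R2.12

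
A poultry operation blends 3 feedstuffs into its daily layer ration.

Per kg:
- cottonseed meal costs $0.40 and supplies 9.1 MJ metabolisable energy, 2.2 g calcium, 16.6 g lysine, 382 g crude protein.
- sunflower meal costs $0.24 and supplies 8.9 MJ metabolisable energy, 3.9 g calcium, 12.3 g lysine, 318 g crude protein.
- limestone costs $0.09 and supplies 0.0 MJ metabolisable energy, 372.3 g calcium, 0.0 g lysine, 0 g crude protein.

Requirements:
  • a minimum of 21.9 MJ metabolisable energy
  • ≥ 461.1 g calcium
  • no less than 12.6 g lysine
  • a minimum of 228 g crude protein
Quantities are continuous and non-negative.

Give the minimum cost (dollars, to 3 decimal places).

Let x1 = kg of cottonseed meal, x2 = kg of sunflower meal, x3 = kg of limestone.
Minimize 0.4x1 + 0.24x2 + 0.09x3 with:
  9.1x1 + 8.9x2 ≥ 21.9   (metabolisable energy)
  2.2x1 + 3.9x2 + 372.3x3 ≥ 461.1   (calcium)
  16.6x1 + 12.3x2 ≥ 12.6   (lysine)
  382x1 + 318x2 ≥ 228   (crude protein)
  x1, x2, x3 ≥ 0.
The optimal basis is {sunflower meal, limestone}; cottonseed meal drops out. There the metabolisable energy and calcium constraints are tight.
Optimal quantities: sunflower meal = 2.461 kg, limestone = 1.213 kg.
Total cost: 0.24·2.461 + 0.09·1.213 = 0.69981.

$0.700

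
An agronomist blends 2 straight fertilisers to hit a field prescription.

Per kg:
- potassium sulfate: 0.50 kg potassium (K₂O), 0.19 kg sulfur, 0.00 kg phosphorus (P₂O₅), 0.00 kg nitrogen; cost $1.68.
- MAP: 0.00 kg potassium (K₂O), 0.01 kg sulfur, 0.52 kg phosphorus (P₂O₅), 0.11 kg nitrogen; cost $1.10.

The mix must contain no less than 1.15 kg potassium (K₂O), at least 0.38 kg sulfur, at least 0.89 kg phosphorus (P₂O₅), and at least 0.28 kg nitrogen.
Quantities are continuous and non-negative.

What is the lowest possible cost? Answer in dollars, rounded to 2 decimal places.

Treat it as an LP. Let x1 = kg of potassium sulfate, x2 = kg of MAP.
Minimise 1.68x1 + 1.1x2 with:
  0.5x1 ≥ 1.15   (potassium (K₂O))
  0.19x1 + 0.01x2 ≥ 0.38   (sulfur)
  0.52x2 ≥ 0.89   (phosphorus (P₂O₅))
  0.11x2 ≥ 0.28   (nitrogen)
  x1, x2 ≥ 0.
Both inputs are positive at the optimum. There the potassium (K₂O) and nitrogen constraints are tight.
Solving gives x1 = 2.3, x2 = 2.545.
Hence cost = 1.68·2.3 + 1.1·2.545 = $6.6635.

$6.66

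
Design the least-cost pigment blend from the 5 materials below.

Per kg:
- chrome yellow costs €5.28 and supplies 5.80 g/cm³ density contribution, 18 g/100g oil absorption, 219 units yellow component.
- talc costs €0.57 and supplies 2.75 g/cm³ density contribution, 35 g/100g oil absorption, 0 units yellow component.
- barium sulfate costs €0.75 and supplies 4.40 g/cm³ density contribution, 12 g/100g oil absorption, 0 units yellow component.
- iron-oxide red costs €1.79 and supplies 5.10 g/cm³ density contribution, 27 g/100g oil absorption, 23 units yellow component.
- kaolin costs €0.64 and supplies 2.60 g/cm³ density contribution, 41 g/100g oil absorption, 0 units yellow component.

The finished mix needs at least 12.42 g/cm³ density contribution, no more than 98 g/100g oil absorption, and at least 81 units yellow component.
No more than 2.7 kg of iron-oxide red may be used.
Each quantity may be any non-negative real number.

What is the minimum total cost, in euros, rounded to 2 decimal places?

€3.70

Treat it as an LP. Let x1 = kg of chrome yellow, x2 = kg of talc, x3 = kg of barium sulfate, x4 = kg of iron-oxide red, x5 = kg of kaolin.
Minimize 5.28x1 + 0.57x2 + 0.75x3 + 1.79x4 + 0.64x5 with:
  5.8x1 + 2.75x2 + 4.4x3 + 5.1x4 + 2.6x5 ≥ 12.42   (density contribution)
  18x1 + 35x2 + 12x3 + 27x4 + 41x5 ≤ 98   (oil absorption)
  219x1 + 23x4 ≥ 81   (yellow component)
  x4 ≤ 2.7
  x1, x2, x3, x4, x5 ≥ 0.
The cheapest feasible vertex uses only chrome yellow, barium sulfate; talc, iron-oxide red, kaolin are not used. The density contribution and yellow component requirements are met with equality.
Optimal quantities: chrome yellow = 0.3699 kg, barium sulfate = 2.335 kg.
Cost = 5.28·0.3699 + 0.75·2.335 = 3.7043.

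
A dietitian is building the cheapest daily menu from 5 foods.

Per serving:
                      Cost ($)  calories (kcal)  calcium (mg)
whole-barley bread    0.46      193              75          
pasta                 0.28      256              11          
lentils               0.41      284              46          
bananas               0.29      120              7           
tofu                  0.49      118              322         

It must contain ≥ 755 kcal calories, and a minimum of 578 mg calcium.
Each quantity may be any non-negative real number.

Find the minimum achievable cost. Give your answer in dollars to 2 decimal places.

Treat it as an LP. Let x1 = servings of whole-barley bread, x2 = servings of pasta, x3 = servings of lentils, x4 = servings of bananas, x5 = servings of tofu.
min 0.46x1 + 0.28x2 + 0.41x3 + 0.29x4 + 0.49x5 with:
  193x1 + 256x2 + 284x3 + 120x4 + 118x5 ≥ 755   (calories)
  75x1 + 11x2 + 46x3 + 7x4 + 322x5 ≥ 578   (calcium)
  x1, x2, x3, x4, x5 ≥ 0.
The minimum-cost mix takes nothing from whole-barley bread, lentils, bananas — only pasta, tofu. The calories and calcium requirements are met with equality.
Solving gives x2 = 2.156, x5 = 1.721.
Total cost: 0.28·2.156 + 0.49·1.721 = 1.4470.

$1.45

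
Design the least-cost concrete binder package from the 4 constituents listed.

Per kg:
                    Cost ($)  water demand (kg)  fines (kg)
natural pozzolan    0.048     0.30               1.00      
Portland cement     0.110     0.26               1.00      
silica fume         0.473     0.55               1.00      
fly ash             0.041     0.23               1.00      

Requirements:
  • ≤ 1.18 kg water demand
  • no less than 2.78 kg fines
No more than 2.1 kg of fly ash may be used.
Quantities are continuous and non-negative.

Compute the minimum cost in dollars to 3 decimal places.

Let x1 = kg of natural pozzolan, x2 = kg of Portland cement, x3 = kg of silica fume, x4 = kg of fly ash.
Minimize 0.048x1 + 0.11x2 + 0.473x3 + 0.041x4 with:
  0.3x1 + 0.26x2 + 0.55x3 + 0.23x4 ≤ 1.18   (water demand)
  1x1 + 1x2 + 1x3 + 1x4 ≥ 2.78   (fines)
  x4 ≤ 2.1
  x1, x2, x3, x4 ≥ 0.
At the optimum only natural pozzolan, fly ash are positive (Portland cement, silica fume = 0). Binding constraints: fines and the fly ash cap.
That vertex is x1 = 0.68, x4 = 2.1.
Total cost: 0.048·0.68 + 0.041·2.1 = 0.11874.

$0.119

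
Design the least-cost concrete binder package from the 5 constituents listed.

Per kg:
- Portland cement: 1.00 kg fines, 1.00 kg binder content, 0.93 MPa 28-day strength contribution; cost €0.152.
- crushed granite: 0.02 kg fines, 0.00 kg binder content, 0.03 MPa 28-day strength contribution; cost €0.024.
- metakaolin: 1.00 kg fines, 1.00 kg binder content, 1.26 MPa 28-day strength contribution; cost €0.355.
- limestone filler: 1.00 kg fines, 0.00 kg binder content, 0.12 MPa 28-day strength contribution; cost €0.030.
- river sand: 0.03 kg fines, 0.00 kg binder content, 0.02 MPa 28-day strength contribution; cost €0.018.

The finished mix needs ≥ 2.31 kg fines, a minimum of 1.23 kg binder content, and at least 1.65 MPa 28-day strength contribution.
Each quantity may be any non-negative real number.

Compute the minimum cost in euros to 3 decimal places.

Set it up as a linear program. Let x1 = kg of Portland cement, x2 = kg of crushed granite, x3 = kg of metakaolin, x4 = kg of limestone filler, x5 = kg of river sand.
Minimize 0.152x1 + 0.024x2 + 0.355x3 + 0.03x4 + 0.018x5 subject to:
  1x1 + 0.02x2 + 1x3 + 1x4 + 0.03x5 ≥ 2.31   (fines)
  1x1 + 1x3 ≥ 1.23   (binder content)
  0.93x1 + 0.03x2 + 1.26x3 + 0.12x4 + 0.02x5 ≥ 1.65   (28-day strength contribution)
  x1, x2, x3, x4, x5 ≥ 0.
At the optimum only Portland cement, limestone filler are positive (crushed granite, metakaolin, river sand = 0). There the fines and 28-day strength contribution constraints are tight.
Optimal quantities: Portland cement = 1.695 kg, limestone filler = 0.6152 kg.
Hence cost = 0.152·1.695 + 0.03·0.6152 = €0.27610.

€0.276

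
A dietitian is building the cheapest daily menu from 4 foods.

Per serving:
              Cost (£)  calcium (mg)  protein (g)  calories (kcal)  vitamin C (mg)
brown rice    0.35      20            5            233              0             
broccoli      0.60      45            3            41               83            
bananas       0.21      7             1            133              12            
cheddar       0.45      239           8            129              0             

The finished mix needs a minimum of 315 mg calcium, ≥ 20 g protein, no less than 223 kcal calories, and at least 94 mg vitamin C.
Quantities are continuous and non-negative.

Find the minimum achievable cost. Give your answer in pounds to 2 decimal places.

£1.61

Let x1 = servings of brown rice, x2 = servings of broccoli, x3 = servings of bananas, x4 = servings of cheddar.
Minimise 0.35x1 + 0.6x2 + 0.21x3 + 0.45x4 with:
  20x1 + 45x2 + 7x3 + 239x4 ≥ 315   (calcium)
  5x1 + 3x2 + 1x3 + 8x4 ≥ 20   (protein)
  233x1 + 41x2 + 133x3 + 129x4 ≥ 223   (calories)
  83x2 + 12x3 ≥ 94   (vitamin C)
  x1, x2, x3, x4 ≥ 0.
The cheapest feasible vertex uses only broccoli, cheddar; brown rice, bananas are not used. There the protein and vitamin C constraints are tight.
That vertex is x2 = 1.133, x4 = 2.075.
Objective = 0.6·1.133 + 0.45·2.075 = 1.6136.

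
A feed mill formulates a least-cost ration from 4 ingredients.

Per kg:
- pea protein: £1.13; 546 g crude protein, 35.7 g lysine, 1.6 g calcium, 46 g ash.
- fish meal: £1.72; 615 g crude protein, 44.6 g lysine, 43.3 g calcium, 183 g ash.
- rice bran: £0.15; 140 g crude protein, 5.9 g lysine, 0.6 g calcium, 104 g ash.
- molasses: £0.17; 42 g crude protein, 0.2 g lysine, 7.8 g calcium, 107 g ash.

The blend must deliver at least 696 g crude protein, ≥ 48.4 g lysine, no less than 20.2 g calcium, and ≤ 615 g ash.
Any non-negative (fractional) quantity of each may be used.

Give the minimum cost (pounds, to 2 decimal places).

£1.46

This is a linear program. Let x1 = kg of pea protein, x2 = kg of fish meal, x3 = kg of rice bran, x4 = kg of molasses.
Minimise 1.13x1 + 1.72x2 + 0.15x3 + 0.17x4 subject to:
  546x1 + 615x2 + 140x3 + 42x4 ≥ 696   (crude protein)
  35.7x1 + 44.6x2 + 5.9x3 + 0.2x4 ≥ 48.4   (lysine)
  1.6x1 + 43.3x2 + 0.6x3 + 7.8x4 ≥ 20.2   (calcium)
  46x1 + 183x2 + 104x3 + 107x4 ≤ 615   (ash)
  x1, x2, x3, x4 ≥ 0.
At the optimum only pea protein, fish meal, rice bran are positive (molasses = 0). The lysine, calcium, ash requirements are met with equality.
Solving gives x1 = 0.0006981, x2 = 0.3942, x3 = 5.22.
Objective = 1.13·0.0006981 + 1.72·0.3942 + 0.15·5.22 = 1.4618.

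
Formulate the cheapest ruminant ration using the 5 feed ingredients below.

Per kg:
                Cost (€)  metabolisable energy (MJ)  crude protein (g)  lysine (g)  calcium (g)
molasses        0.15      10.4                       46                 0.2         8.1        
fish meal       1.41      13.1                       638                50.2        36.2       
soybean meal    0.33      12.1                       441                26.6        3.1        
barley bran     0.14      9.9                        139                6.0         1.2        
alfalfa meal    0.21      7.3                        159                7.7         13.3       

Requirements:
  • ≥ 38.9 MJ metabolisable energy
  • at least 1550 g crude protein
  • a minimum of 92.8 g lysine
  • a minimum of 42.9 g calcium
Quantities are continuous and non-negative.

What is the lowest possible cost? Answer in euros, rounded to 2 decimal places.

Let x1 = kg of molasses, x2 = kg of fish meal, x3 = kg of soybean meal, x4 = kg of barley bran, x5 = kg of alfalfa meal.
Minimise 0.15x1 + 1.41x2 + 0.33x3 + 0.14x4 + 0.21x5 with:
  10.4x1 + 13.1x2 + 12.1x3 + 9.9x4 + 7.3x5 ≥ 38.9   (metabolisable energy)
  46x1 + 638x2 + 441x3 + 139x4 + 159x5 ≥ 1550   (crude protein)
  0.2x1 + 50.2x2 + 26.6x3 + 6x4 + 7.7x5 ≥ 92.8   (lysine)
  8.1x1 + 36.2x2 + 3.1x3 + 1.2x4 + 13.3x5 ≥ 42.9   (calcium)
  x1, x2, x3, x4, x5 ≥ 0.
The minimum-cost mix takes nothing from molasses, fish meal, barley bran — only soybean meal, alfalfa meal. There the lysine and calcium constraints are tight.
Optimal quantities: soybean meal = 2.74 kg, alfalfa meal = 2.587 kg.
Hence cost = 0.33·2.74 + 0.21·2.587 = €1.4475.

€1.45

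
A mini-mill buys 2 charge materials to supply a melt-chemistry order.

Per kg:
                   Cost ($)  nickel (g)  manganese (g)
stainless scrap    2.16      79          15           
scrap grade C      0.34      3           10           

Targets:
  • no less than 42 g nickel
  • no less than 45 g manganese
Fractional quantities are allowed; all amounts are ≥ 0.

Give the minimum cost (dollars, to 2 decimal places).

$2.16

Let x1 = kg of stainless scrap, x2 = kg of scrap grade C.
min 2.16x1 + 0.34x2 s.t.:
  79x1 + 3x2 ≥ 42   (nickel)
  15x1 + 10x2 ≥ 45   (manganese)
  x1, x2 ≥ 0.
Both inputs are positive at the optimum. There the nickel and manganese constraints are tight.
So stainless scrap = 0.3826 kg, scrap grade C = 3.926 kg.
Cost = 2.16·0.3826 + 0.34·3.926 = 2.1613.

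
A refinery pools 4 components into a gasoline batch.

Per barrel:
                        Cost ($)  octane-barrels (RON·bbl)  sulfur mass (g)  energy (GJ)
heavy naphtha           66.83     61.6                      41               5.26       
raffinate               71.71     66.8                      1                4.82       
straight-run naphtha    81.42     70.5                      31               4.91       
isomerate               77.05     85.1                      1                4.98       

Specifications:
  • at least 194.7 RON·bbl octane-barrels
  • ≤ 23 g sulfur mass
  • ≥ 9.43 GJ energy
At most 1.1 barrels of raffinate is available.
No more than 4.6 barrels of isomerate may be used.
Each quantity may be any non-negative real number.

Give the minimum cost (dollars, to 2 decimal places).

Let x1 = barrels of heavy naphtha, x2 = barrels of raffinate, x3 = barrels of straight-run naphtha, x4 = barrels of isomerate.
Minimize 66.83x1 + 71.71x2 + 81.42x3 + 77.05x4 s.t.:
  61.6x1 + 66.8x2 + 70.5x3 + 85.1x4 ≥ 194.7   (octane-barrels)
  41x1 + 1x2 + 31x3 + 1x4 ≤ 23   (sulfur mass)
  5.26x1 + 4.82x2 + 4.91x3 + 4.98x4 ≥ 9.43   (energy)
  x2 ≤ 1.1
  x4 ≤ 4.6
  x1, x2, x3, x4 ≥ 0.
The optimal basis is {isomerate}; heavy naphtha, raffinate, straight-run naphtha drop out. The octane-barrels requirement is met with equality.
So isomerate = 2.2879 barrels.
Total cost: 77.05·2.2879 = 176.2827.

$176.28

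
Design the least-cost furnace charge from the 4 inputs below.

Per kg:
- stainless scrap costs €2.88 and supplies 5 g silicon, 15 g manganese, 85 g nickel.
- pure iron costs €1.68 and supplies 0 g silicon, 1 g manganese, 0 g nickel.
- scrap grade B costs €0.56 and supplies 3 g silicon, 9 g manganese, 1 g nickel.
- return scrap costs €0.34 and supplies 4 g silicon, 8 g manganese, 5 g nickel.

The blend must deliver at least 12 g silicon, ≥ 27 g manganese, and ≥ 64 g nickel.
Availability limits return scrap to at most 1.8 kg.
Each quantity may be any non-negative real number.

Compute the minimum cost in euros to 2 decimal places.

€2.76

Let x1 = kg of stainless scrap, x2 = kg of pure iron, x3 = kg of scrap grade B, x4 = kg of return scrap.
Minimise 2.88x1 + 1.68x2 + 0.56x3 + 0.34x4 s.t.:
  5x1 + 3x3 + 4x4 ≥ 12   (silicon)
  15x1 + 1x2 + 9x3 + 8x4 ≥ 27   (manganese)
  85x1 + 1x3 + 5x4 ≥ 64   (nickel)
  x4 ≤ 1.8
  x1, x2, x3, x4 ≥ 0.
The minimum-cost mix takes nothing from pure iron — only stainless scrap, scrap grade B, return scrap. Binding constraints: silicon, nickel, the return scrap cap.
Solving gives x1 = 0.6408, x3 = 0.532, x4 = 1.8.
Total cost: 2.88·0.6408 + 0.56·0.532 + 0.34·1.8 = 2.7554.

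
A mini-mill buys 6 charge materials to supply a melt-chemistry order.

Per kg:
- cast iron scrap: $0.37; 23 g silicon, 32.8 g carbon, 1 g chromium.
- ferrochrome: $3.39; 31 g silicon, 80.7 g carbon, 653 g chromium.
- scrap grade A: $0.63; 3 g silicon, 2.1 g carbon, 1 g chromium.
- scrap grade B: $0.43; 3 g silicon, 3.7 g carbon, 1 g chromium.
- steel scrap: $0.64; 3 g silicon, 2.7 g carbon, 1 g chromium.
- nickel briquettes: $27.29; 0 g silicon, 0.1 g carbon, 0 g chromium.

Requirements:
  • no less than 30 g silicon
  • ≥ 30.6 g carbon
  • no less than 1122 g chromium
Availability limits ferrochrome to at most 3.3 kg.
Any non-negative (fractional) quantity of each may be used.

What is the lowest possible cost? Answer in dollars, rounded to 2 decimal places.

Set it up as a linear program. Let x1 = kg of cast iron scrap, x2 = kg of ferrochrome, x3 = kg of scrap grade A, x4 = kg of scrap grade B, x5 = kg of steel scrap, x6 = kg of nickel briquettes.
min 0.37x1 + 3.39x2 + 0.63x3 + 0.43x4 + 0.64x5 + 27.29x6 s.t.:
  23x1 + 31x2 + 3x3 + 3x4 + 3x5 ≥ 30   (silicon)
  32.8x1 + 80.7x2 + 2.1x3 + 3.7x4 + 2.7x5 + 0.1x6 ≥ 30.6   (carbon)
  1x1 + 653x2 + 1x3 + 1x4 + 1x5 ≥ 1122   (chromium)
  x2 ≤ 3.3
  x1, x2, x3, x4, x5, x6 ≥ 0.
At the optimum only ferrochrome is positive (cast iron scrap, scrap grade A, scrap grade B, steel scrap, nickel briquettes = 0). There the chromium constraint is tight.
So ferrochrome = 1.718 kg.
Objective = 3.39·1.718 = 5.8240.

$5.82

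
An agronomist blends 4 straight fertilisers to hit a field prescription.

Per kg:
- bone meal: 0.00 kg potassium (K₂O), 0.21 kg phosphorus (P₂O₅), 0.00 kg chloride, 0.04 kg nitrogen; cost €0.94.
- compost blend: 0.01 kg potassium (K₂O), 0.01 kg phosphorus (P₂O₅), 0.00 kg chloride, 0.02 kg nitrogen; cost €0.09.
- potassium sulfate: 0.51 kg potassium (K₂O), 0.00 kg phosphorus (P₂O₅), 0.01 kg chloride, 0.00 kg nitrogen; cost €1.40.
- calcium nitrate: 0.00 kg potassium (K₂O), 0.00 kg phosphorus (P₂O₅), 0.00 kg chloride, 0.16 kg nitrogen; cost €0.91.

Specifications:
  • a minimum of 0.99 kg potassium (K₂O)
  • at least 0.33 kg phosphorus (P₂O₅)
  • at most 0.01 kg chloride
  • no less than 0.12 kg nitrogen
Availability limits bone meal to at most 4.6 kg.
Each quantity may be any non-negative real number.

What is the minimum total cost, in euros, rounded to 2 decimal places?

€5.72

Treat it as an LP. Let x1 = kg of bone meal, x2 = kg of compost blend, x3 = kg of potassium sulfate, x4 = kg of calcium nitrate.
Minimise 0.94x1 + 0.09x2 + 1.4x3 + 0.91x4 s.t.:
  0.01x2 + 0.51x3 ≥ 0.99   (potassium (K₂O))
  0.21x1 + 0.01x2 ≥ 0.33   (phosphorus (P₂O₅))
  0.01x3 ≤ 0.01   (chloride)
  0.04x1 + 0.02x2 + 0.16x4 ≥ 0.12   (nitrogen)
  x1 ≤ 4.6
  x1, x2, x3, x4 ≥ 0.
At the optimum only compost blend, potassium sulfate are positive (bone meal, calcium nitrate = 0). The potassium (K₂O) and chloride requirements are met with equality.
That vertex is x2 = 48, x3 = 1.
Cost = 0.09·48 + 1.4·1 = 5.7200.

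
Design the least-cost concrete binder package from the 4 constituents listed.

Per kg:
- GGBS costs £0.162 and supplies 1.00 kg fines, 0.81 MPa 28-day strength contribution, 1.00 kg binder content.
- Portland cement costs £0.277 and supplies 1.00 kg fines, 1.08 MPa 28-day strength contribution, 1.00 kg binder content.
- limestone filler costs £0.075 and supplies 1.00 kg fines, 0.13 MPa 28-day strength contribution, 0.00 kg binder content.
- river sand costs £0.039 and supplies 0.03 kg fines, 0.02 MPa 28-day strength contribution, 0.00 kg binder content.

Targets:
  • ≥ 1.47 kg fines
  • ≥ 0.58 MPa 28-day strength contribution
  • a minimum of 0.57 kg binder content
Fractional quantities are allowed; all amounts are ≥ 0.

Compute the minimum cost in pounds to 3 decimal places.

£0.160

Set it up as a linear program. Let x1 = kg of GGBS, x2 = kg of Portland cement, x3 = kg of limestone filler, x4 = kg of river sand.
Minimize 0.162x1 + 0.277x2 + 0.075x3 + 0.039x4 with:
  1x1 + 1x2 + 1x3 + 0.03x4 ≥ 1.47   (fines)
  0.81x1 + 1.08x2 + 0.13x3 + 0.02x4 ≥ 0.58   (28-day strength contribution)
  1x1 + 1x2 ≥ 0.57   (binder content)
  x1, x2, x3, x4 ≥ 0.
At the optimum only GGBS, limestone filler are positive (Portland cement, river sand = 0). There the fines and 28-day strength contribution constraints are tight.
So GGBS = 0.5719 kg, limestone filler = 0.8981 kg.
Total cost: 0.162·0.5719 + 0.075·0.8981 = 0.16001.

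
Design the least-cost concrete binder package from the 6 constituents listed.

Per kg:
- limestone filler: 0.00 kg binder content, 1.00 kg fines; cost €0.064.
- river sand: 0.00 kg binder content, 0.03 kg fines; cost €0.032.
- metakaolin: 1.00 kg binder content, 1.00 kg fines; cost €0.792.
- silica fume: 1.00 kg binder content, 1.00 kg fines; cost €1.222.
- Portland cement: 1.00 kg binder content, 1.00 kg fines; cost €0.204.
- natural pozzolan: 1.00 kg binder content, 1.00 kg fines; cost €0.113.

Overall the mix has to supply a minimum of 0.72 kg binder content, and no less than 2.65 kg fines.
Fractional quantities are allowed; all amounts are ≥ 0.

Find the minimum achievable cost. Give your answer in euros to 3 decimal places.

€0.205

Let x1 = kg of limestone filler, x2 = kg of river sand, x3 = kg of metakaolin, x4 = kg of silica fume, x5 = kg of Portland cement, x6 = kg of natural pozzolan.
min 0.064x1 + 0.032x2 + 0.792x3 + 1.222x4 + 0.204x5 + 0.113x6 with:
  1x3 + 1x4 + 1x5 + 1x6 ≥ 0.72   (binder content)
  1x1 + 0.03x2 + 1x3 + 1x4 + 1x5 + 1x6 ≥ 2.65   (fines)
  x1, x2, x3, x4, x5, x6 ≥ 0.
The optimal basis is {limestone filler, natural pozzolan}; river sand, metakaolin, silica fume, Portland cement drop out. The binder content and fines requirements are met with equality.
That vertex is x1 = 1.93, x6 = 0.72.
Hence cost = 0.064·1.93 + 0.113·0.72 = €0.20488.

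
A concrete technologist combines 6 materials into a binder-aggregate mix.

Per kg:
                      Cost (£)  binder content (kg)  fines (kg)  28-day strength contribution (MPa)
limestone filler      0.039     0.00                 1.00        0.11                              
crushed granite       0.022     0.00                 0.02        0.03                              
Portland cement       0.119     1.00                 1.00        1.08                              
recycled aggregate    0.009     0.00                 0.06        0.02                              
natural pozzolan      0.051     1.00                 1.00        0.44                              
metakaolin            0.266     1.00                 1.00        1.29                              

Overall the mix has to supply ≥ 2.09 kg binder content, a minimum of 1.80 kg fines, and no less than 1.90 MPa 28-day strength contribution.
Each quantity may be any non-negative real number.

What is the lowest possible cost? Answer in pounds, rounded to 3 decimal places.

Let x1 = kg of limestone filler, x2 = kg of crushed granite, x3 = kg of Portland cement, x4 = kg of recycled aggregate, x5 = kg of natural pozzolan, x6 = kg of metakaolin.
min 0.039x1 + 0.022x2 + 0.119x3 + 0.009x4 + 0.051x5 + 0.266x6 s.t.:
  1x3 + 1x5 + 1x6 ≥ 2.09   (binder content)
  1x1 + 0.02x2 + 1x3 + 0.06x4 + 1x5 + 1x6 ≥ 1.8   (fines)
  0.11x1 + 0.03x2 + 1.08x3 + 0.02x4 + 0.44x5 + 1.29x6 ≥ 1.9   (28-day strength contribution)
  x1, x2, x3, x4, x5, x6 ≥ 0.
At the optimum only Portland cement, natural pozzolan are positive (limestone filler, crushed granite, recycled aggregate, metakaolin = 0). Binding constraints: binder content and 28-day strength contribution.
So Portland cement = 1.532 kg, natural pozzolan = 0.5581 kg.
Cost = 0.119·1.532 + 0.051·0.5581 = 0.21077.

£0.211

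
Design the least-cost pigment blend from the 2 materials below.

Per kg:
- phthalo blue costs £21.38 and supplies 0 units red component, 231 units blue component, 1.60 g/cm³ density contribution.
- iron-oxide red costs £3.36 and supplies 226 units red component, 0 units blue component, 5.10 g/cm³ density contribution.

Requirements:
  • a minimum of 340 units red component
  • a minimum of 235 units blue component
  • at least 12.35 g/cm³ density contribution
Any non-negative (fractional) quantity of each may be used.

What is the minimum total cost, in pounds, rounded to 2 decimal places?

£28.81

This is a linear program. Let x1 = kg of phthalo blue, x2 = kg of iron-oxide red.
Minimise 21.38x1 + 3.36x2 subject to:
  226x2 ≥ 340   (red component)
  231x1 ≥ 235   (blue component)
  1.6x1 + 5.1x2 ≥ 12.35   (density contribution)
  x1, x2 ≥ 0.
Both inputs are positive at the optimum. There the blue component and density contribution constraints are tight.
Solving gives x1 = 1.017, x2 = 2.102.
Hence cost = 21.38·1.017 + 3.36·2.102 = £28.8062.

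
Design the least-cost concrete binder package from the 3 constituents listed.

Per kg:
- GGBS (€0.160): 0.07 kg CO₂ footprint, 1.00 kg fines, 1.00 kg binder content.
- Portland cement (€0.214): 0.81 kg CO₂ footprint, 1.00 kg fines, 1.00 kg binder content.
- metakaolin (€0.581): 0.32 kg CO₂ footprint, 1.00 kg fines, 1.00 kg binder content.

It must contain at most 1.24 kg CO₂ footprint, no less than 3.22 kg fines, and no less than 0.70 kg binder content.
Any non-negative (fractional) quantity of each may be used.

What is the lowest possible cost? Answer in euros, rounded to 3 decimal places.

€0.515

Treat it as an LP. Let x1 = kg of GGBS, x2 = kg of Portland cement, x3 = kg of metakaolin.
Minimise 0.16x1 + 0.214x2 + 0.581x3 subject to:
  0.07x1 + 0.81x2 + 0.32x3 ≤ 1.24   (CO₂ footprint)
  1x1 + 1x2 + 1x3 ≥ 3.22   (fines)
  1x1 + 1x2 + 1x3 ≥ 0.7   (binder content)
  x1, x2, x3 ≥ 0.
The minimum-cost mix takes nothing from Portland cement, metakaolin — only GGBS. The fines requirement is met with equality.
So GGBS = 3.22 kg.
Cost = 0.16·3.22 = 0.51520.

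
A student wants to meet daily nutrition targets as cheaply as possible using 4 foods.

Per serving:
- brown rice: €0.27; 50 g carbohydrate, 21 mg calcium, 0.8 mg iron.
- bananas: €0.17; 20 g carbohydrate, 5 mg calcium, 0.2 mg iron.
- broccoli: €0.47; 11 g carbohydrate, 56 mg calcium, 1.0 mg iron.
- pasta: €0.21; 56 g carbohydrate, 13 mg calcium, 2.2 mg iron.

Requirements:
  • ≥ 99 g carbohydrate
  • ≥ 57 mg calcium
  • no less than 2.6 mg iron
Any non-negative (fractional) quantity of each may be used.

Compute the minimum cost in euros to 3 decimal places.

€0.644

Let x1 = servings of brown rice, x2 = servings of bananas, x3 = servings of broccoli, x4 = servings of pasta.
Minimise 0.27x1 + 0.17x2 + 0.47x3 + 0.21x4 with:
  50x1 + 20x2 + 11x3 + 56x4 ≥ 99   (carbohydrate)
  21x1 + 5x2 + 56x3 + 13x4 ≥ 57   (calcium)
  0.8x1 + 0.2x2 + 1x3 + 2.2x4 ≥ 2.6   (iron)
  x1, x2, x3, x4 ≥ 0.
The minimum-cost mix takes nothing from brown rice, bananas — only broccoli, pasta. There the carbohydrate and calcium constraints are tight.
Optimal quantities: broccoli = 0.6365 servings, pasta = 1.643 servings.
Objective = 0.47·0.6365 + 0.21·1.643 = 0.64419.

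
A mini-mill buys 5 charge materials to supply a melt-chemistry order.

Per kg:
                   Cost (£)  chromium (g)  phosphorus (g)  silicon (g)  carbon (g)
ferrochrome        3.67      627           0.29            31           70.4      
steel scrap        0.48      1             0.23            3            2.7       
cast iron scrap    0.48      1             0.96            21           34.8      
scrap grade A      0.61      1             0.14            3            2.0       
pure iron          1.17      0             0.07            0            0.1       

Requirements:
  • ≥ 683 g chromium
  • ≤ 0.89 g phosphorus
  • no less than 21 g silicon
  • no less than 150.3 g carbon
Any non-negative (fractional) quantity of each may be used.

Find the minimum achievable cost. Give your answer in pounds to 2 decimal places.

£7.39

Let x1 = kg of ferrochrome, x2 = kg of steel scrap, x3 = kg of cast iron scrap, x4 = kg of scrap grade A, x5 = kg of pure iron.
Minimise 3.67x1 + 0.48x2 + 0.48x3 + 0.61x4 + 1.17x5 s.t.:
  627x1 + 1x2 + 1x3 + 1x4 ≥ 683   (chromium)
  0.29x1 + 0.23x2 + 0.96x3 + 0.14x4 + 0.07x5 ≤ 0.89   (phosphorus)
  31x1 + 3x2 + 21x3 + 3x4 ≥ 21   (silicon)
  70.4x1 + 2.7x2 + 34.8x3 + 2x4 + 0.1x5 ≥ 150.3   (carbon)
  x1, x2, x3, x4, x5 ≥ 0.
The optimal basis is {ferrochrome, cast iron scrap}; steel scrap, scrap grade A, pure iron drop out. Binding constraints: phosphorus and carbon.
That vertex is x1 = 1.971, x3 = 0.3317.
Total cost: 3.67·1.971 + 0.48·0.3317 = 7.3928.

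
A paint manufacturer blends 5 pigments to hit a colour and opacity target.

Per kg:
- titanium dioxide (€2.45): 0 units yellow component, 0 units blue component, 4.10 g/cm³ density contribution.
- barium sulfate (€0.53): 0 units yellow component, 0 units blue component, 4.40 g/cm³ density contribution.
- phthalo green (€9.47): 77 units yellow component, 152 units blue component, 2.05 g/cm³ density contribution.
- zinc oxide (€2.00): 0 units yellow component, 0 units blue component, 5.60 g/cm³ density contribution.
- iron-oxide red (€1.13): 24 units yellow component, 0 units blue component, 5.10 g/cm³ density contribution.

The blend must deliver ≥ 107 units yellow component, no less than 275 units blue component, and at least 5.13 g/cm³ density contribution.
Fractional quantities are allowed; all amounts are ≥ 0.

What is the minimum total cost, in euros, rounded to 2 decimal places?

Let x1 = kg of titanium dioxide, x2 = kg of barium sulfate, x3 = kg of phthalo green, x4 = kg of zinc oxide, x5 = kg of iron-oxide red.
min 2.45x1 + 0.53x2 + 9.47x3 + 2x4 + 1.13x5 with:
  77x3 + 24x5 ≥ 107   (yellow component)
  152x3 ≥ 275   (blue component)
  4.1x1 + 4.4x2 + 2.05x3 + 5.6x4 + 5.1x5 ≥ 5.13   (density contribution)
  x1, x2, x3, x4, x5 ≥ 0.
At the optimum only barium sulfate, phthalo green are positive (titanium dioxide, zinc oxide, iron-oxide red = 0). The blue component and density contribution requirements are met with equality.
Optimal quantities: barium sulfate = 0.323 kg, phthalo green = 1.809 kg.
Objective = 0.53·0.323 + 9.47·1.809 = 17.3024.

€17.30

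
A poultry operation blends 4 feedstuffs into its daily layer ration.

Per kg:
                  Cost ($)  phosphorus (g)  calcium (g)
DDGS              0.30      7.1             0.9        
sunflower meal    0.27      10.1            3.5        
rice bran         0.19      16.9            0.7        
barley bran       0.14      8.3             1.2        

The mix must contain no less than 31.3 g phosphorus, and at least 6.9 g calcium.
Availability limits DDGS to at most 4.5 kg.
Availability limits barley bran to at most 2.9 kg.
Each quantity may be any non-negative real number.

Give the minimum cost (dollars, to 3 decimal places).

$0.636

Let x1 = kg of DDGS, x2 = kg of sunflower meal, x3 = kg of rice bran, x4 = kg of barley bran.
Minimise 0.3x1 + 0.27x2 + 0.19x3 + 0.14x4 subject to:
  7.1x1 + 10.1x2 + 16.9x3 + 8.3x4 ≥ 31.3   (phosphorus)
  0.9x1 + 3.5x2 + 0.7x3 + 1.2x4 ≥ 6.9   (calcium)
  x1 ≤ 4.5
  x4 ≤ 2.9
  x1, x2, x3, x4 ≥ 0.
The minimum-cost mix takes nothing from DDGS, barley bran — only sunflower meal, rice bran. There the phosphorus and calcium constraints are tight.
Solving gives x2 = 1.818, x3 = 0.7654.
Total cost: 0.27·1.818 + 0.19·0.7654 = 0.63629.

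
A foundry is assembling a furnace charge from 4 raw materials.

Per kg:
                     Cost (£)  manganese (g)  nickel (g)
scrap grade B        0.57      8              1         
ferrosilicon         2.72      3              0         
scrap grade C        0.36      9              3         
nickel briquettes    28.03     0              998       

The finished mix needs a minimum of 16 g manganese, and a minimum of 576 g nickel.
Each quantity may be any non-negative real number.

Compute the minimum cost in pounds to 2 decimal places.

£16.67

This is a linear program. Let x1 = kg of scrap grade B, x2 = kg of ferrosilicon, x3 = kg of scrap grade C, x4 = kg of nickel briquettes.
min 0.57x1 + 2.72x2 + 0.36x3 + 28.03x4 s.t.:
  8x1 + 3x2 + 9x3 ≥ 16   (manganese)
  1x1 + 3x3 + 998x4 ≥ 576   (nickel)
  x1, x2, x3, x4 ≥ 0.
The optimal basis is {scrap grade C, nickel briquettes}; scrap grade B, ferrosilicon drop out. The manganese and nickel requirements are met with equality.
So scrap grade C = 1.778 kg, nickel briquettes = 0.5718 kg.
Hence cost = 0.36·1.778 + 28.03·0.5718 = £16.6676.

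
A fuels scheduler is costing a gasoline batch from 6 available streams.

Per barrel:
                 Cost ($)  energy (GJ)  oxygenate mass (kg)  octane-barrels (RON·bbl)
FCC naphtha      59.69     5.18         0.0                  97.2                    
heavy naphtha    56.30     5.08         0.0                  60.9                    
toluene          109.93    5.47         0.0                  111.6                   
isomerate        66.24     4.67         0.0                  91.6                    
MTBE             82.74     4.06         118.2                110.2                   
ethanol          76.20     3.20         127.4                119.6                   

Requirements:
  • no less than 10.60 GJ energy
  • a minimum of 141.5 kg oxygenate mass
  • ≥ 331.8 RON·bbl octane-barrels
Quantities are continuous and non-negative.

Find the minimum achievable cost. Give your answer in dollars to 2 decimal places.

This is a linear program. Let x1 = barrels of FCC naphtha, x2 = barrels of heavy naphtha, x3 = barrels of toluene, x4 = barrels of isomerate, x5 = barrels of MTBE, x6 = barrels of ethanol.
Minimise 59.69x1 + 56.3x2 + 109.93x3 + 66.24x4 + 82.74x5 + 76.2x6 subject to:
  5.18x1 + 5.08x2 + 5.47x3 + 4.67x4 + 4.06x5 + 3.2x6 ≥ 10.6   (energy)
  118.2x5 + 127.4x6 ≥ 141.5   (oxygenate mass)
  97.2x1 + 60.9x2 + 111.6x3 + 91.6x4 + 110.2x5 + 119.6x6 ≥ 331.8   (octane-barrels)
  x1, x2, x3, x4, x5, x6 ≥ 0.
The cheapest feasible vertex uses only FCC naphtha, ethanol; heavy naphtha, toluene, isomerate, MTBE are not used. There the oxygenate mass and octane-barrels constraints are tight.
That vertex is x1 = 2.04695, x6 = 1.11068.
Cost = 59.69·2.04695 + 76.2·1.11068 = 206.8163.

$206.82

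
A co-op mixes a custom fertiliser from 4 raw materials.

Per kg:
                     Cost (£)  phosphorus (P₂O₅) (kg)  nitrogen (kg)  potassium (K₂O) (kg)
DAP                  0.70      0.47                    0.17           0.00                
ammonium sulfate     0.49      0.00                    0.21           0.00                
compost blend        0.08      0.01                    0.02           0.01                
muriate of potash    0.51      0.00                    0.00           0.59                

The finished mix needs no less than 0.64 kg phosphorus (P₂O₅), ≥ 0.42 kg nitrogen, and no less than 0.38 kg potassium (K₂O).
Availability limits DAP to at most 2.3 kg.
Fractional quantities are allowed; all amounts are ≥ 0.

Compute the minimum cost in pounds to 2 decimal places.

£1.72

Let x1 = kg of DAP, x2 = kg of ammonium sulfate, x3 = kg of compost blend, x4 = kg of muriate of potash.
Minimise 0.7x1 + 0.49x2 + 0.08x3 + 0.51x4 subject to:
  0.47x1 + 0.01x3 ≥ 0.64   (phosphorus (P₂O₅))
  0.17x1 + 0.21x2 + 0.02x3 ≥ 0.42   (nitrogen)
  0.01x3 + 0.59x4 ≥ 0.38   (potassium (K₂O))
  x1 ≤ 2.3
  x1, x2, x3, x4 ≥ 0.
The cheapest feasible vertex uses only DAP, ammonium sulfate, muriate of potash; compost blend is not used. The phosphorus (P₂O₅), nitrogen, potassium (K₂O) requirements are met with equality.
That vertex is x1 = 1.362, x2 = 0.8977, x4 = 0.6441.
Cost = 0.7·1.362 + 0.49·0.8977 + 0.51·0.6441 = 1.7218.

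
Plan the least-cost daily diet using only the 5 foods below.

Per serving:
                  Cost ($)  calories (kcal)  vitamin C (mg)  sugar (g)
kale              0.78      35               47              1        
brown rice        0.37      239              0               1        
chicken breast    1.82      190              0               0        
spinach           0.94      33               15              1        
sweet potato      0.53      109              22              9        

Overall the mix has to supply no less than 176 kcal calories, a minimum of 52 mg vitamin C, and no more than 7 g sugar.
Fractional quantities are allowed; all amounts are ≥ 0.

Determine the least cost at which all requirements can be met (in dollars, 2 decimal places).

Let x1 = servings of kale, x2 = servings of brown rice, x3 = servings of chicken breast, x4 = servings of spinach, x5 = servings of sweet potato.
Minimise 0.78x1 + 0.37x2 + 1.82x3 + 0.94x4 + 0.53x5 with:
  35x1 + 239x2 + 190x3 + 33x4 + 109x5 ≥ 176   (calories)
  47x1 + 15x4 + 22x5 ≥ 52   (vitamin C)
  1x1 + 1x2 + 1x4 + 9x5 ≤ 7   (sugar)
  x1, x2, x3, x4, x5 ≥ 0.
The cheapest feasible vertex uses only kale, brown rice; chicken breast, spinach, sweet potato are not used. The calories and vitamin C requirements are met with equality.
Solving gives x1 = 1.106, x2 = 0.5744.
Total cost: 0.78·1.106 + 0.37·0.5744 = 1.0752.

$1.08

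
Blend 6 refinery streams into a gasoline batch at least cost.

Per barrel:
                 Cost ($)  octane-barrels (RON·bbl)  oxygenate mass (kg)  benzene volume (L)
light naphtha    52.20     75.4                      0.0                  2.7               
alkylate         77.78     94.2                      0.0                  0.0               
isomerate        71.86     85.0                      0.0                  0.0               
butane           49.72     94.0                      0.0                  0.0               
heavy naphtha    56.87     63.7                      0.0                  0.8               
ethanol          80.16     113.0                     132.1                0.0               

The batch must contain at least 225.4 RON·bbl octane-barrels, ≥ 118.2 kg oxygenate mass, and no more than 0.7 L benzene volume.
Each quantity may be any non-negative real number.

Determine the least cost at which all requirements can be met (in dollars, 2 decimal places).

$137.47

This is a linear program. Let x1 = barrels of light naphtha, x2 = barrels of alkylate, x3 = barrels of isomerate, x4 = barrels of butane, x5 = barrels of heavy naphtha, x6 = barrels of ethanol.
Minimise 52.2x1 + 77.78x2 + 71.86x3 + 49.72x4 + 56.87x5 + 80.16x6 s.t.:
  75.4x1 + 94.2x2 + 85x3 + 94x4 + 63.7x5 + 113x6 ≥ 225.4   (octane-barrels)
  132.1x6 ≥ 118.2   (oxygenate mass)
  2.7x1 + 0.8x5 ≤ 0.7   (benzene volume)
  x1, x2, x3, x4, x5, x6 ≥ 0.
At the optimum only butane, ethanol are positive (light naphtha, alkylate, isomerate, heavy naphtha = 0). The octane-barrels and oxygenate mass requirements are met with equality.
So butane = 1.3222 barrels, ethanol = 0.89478 barrels.
Hence cost = 49.72·1.3222 + 80.16·0.89478 = $137.4653.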